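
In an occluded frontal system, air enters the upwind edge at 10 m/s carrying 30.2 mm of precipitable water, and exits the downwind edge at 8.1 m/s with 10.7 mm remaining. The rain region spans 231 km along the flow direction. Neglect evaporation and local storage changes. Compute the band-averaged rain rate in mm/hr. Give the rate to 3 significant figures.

Column moisture flux per unit crosswind length is F = V × PW.
Inflow: F_in = 10 × 30.2 = 302 mm·m/s
Outflow: F_out = 8.1 × 10.7 = 86.67 mm·m/s
Steady-state rate R = (F_in − F_out)/L = (302 − 86.67) / 231000 m = 9.322e-04 mm/s.
R = 9.322e-04 × 3600 = 3.36 mm/hr.

R ≈ 3.36 mm/hr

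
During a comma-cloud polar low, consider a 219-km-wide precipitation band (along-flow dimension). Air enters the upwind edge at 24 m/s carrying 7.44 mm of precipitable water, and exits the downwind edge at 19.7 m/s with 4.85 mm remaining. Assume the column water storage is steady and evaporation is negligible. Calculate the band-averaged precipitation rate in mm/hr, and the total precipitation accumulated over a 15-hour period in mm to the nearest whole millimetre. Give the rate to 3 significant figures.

R ≈ 1.36 mm/hr; total ≈ 20 mm

Column moisture flux per unit crosswind length is F = V × PW.
Inflow: F_in = 24 × 7.44 = 178.56 mm·m/s
Outflow: F_out = 19.7 × 4.85 = 95.545 mm·m/s
Steady-state rate R = (F_in − F_out)/L = (178.56 − 95.545) / 219000 m = 3.791e-04 mm/s.
R = 3.791e-04 × 3600 = 1.36 mm/hr.
Over 15 h: total = 1.36 × 15 = 20.4 ≈ 20 mm.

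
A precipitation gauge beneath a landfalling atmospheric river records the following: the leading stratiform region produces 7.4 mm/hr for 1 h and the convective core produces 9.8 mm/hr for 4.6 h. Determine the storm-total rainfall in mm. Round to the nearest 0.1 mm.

total ≈ 52.5 mm

Total = Σ Rᵢ Δtᵢ = 7.4 × 1 + 9.8 × 4.6
      = 7.4 + 45.08 = 52.5 mm.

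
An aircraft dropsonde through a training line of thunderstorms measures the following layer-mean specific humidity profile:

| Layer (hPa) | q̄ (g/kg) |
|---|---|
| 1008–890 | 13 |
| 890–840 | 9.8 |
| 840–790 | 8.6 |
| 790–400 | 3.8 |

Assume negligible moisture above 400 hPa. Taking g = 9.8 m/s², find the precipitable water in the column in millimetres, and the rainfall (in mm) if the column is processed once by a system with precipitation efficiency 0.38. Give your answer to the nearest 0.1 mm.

Precipitable water is the column-integrated vapour mass per unit area: PW = (1/g) Σ q̄ Δp, with q in kg/kg and Δp in Pa (1 kg/m² of water = 1 mm).
Layer 1008–890 hPa: Δp = 118 hPa = 11800 Pa, q̄ = 0.013 kg/kg → 0.013 × 11800 / 9.8 = 15.65 mm
Layer 890–840 hPa: Δp = 50 hPa = 5000 Pa, q̄ = 0.0098 kg/kg → 0.0098 × 5000 / 9.8 = 5.00 mm
Layer 840–790 hPa: Δp = 50 hPa = 5000 Pa, q̄ = 0.0086 kg/kg → 0.0086 × 5000 / 9.8 = 4.39 mm
Layer 790–400 hPa: Δp = 390 hPa = 39000 Pa, q̄ = 0.0038 kg/kg → 0.0038 × 39000 / 9.8 = 15.12 mm
PW = 15.65 + 5.00 + 4.39 + 15.12 = 40.16 ≈ 40.2 mm.
Rainfall = ε × PW = 0.38 × 40.2 = 15.3 mm.

PW ≈ 40.2 mm; rainfall ≈ 15.3 mm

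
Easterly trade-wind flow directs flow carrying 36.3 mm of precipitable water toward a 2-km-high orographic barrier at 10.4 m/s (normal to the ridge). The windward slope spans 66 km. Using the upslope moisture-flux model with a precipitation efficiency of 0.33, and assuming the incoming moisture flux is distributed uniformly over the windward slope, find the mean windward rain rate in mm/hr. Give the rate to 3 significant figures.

Incoming column moisture flux per unit ridge length: F = V × PW = 10.4 × 36.3 = 377.52 mm·m/s.
Spread over the 66 km slope with efficiency ε = 0.33: R = ε·F/W = 0.33 × 377.52 / 66000 m = 1.888e-03 mm/s.
R = 1.888e-03 × 3600 = 6.80 mm/hr.

R ≈ 6.80 mm/hr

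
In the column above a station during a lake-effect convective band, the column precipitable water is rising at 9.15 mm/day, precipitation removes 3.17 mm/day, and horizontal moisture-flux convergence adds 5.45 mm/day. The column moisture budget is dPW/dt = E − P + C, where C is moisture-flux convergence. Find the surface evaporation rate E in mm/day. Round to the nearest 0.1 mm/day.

E ≈ 6.9 mm/day

dPW/dt = +9.15 mm/day.
E = dPW/dt + P − C = (+9.15) + 3.17 − (5.45) = 6.9 mm/day.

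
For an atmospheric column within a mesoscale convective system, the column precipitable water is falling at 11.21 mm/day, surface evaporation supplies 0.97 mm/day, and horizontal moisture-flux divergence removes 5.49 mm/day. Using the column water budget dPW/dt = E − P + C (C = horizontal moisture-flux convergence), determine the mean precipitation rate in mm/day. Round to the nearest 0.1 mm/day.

P ≈ 6.7 mm/day

dPW/dt = -11.21 mm/day.
P = E + C − dPW/dt = 0.97 + (-5.49) − (-11.21) = 6.7 mm/day.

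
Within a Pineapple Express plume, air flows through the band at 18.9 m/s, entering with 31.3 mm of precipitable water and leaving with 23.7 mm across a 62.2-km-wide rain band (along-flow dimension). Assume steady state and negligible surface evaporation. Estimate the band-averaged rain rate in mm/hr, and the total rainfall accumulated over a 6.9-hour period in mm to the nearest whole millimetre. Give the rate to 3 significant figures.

Column moisture flux per unit crosswind length is F = V × PW.
Inflow: F_in = 18.9 × 31.3 = 591.57 mm·m/s
Outflow: F_out = 18.9 × 23.7 = 447.93 mm·m/s
Steady-state rate R = (F_in − F_out)/L = (591.57 − 447.93) / 62200 m = 2.309e-03 mm/s.
R = 2.309e-03 × 3600 = 8.31 mm/hr.
Over 6.9 h: total = 8.31 × 6.9 = 57.339 ≈ 57 mm.

R ≈ 8.31 mm/hr; total ≈ 57 mm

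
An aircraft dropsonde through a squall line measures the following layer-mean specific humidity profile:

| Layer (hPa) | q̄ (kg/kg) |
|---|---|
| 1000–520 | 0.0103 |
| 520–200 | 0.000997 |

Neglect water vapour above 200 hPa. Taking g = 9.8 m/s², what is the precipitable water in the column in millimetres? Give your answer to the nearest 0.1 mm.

Precipitable water is the column-integrated vapour mass per unit area: PW = (1/g) Σ q̄ Δp, with q in kg/kg and Δp in Pa (1 kg/m² of water = 1 mm).
Layer 1000–520 hPa: Δp = 480 hPa = 48000 Pa, q̄ = 0.0103 kg/kg → 0.0103 × 48000 / 9.8 = 50.45 mm
Layer 520–200 hPa: Δp = 320 hPa = 32000 Pa, q̄ = 0.000997 kg/kg → 0.000997 × 32000 / 9.8 = 3.26 mm
PW = 50.45 + 3.26 = 53.71 ≈ 53.7 mm.

PW ≈ 53.7 mm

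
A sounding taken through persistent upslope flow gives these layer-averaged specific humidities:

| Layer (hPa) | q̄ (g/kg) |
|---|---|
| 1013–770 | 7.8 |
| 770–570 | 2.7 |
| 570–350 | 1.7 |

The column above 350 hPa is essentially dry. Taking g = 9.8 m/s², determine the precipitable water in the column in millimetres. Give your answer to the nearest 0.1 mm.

PW ≈ 28.7 mm

Precipitable water is the column-integrated vapour mass per unit area: PW = (1/g) Σ q̄ Δp, with q in kg/kg and Δp in Pa (1 kg/m² of water = 1 mm).
Layer 1013–770 hPa: Δp = 243 hPa = 24300 Pa, q̄ = 0.0078 kg/kg → 0.0078 × 24300 / 9.8 = 19.34 mm
Layer 770–570 hPa: Δp = 200 hPa = 20000 Pa, q̄ = 0.0027 kg/kg → 0.0027 × 20000 / 9.8 = 5.51 mm
Layer 570–350 hPa: Δp = 220 hPa = 22000 Pa, q̄ = 0.0017 kg/kg → 0.0017 × 22000 / 9.8 = 3.82 mm
PW = 19.34 + 5.51 + 3.82 = 28.67 ≈ 28.7 mm.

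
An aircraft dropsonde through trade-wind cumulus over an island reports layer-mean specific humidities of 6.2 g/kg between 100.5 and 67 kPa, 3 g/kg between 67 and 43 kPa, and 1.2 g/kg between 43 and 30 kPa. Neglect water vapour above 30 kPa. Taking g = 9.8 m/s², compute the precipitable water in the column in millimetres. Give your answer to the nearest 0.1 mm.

PW ≈ 30.1 mm

Precipitable water is the column-integrated vapour mass per unit area: PW = (1/g) Σ q̄ Δp, with q in kg/kg and Δp in Pa (1 kg/m² of water = 1 mm).
Layer 100.5–67 kPa: Δp = 335 hPa = 33500 Pa, q̄ = 0.0062 kg/kg → 0.0062 × 33500 / 9.8 = 21.19 mm
Layer 67–43 kPa: Δp = 240 hPa = 24000 Pa, q̄ = 0.003 kg/kg → 0.003 × 24000 / 9.8 = 7.35 mm
Layer 43–30 kPa: Δp = 130 hPa = 13000 Pa, q̄ = 0.0012 kg/kg → 0.0012 × 13000 / 9.8 = 1.59 mm
PW = 21.19 + 7.35 + 1.59 = 30.13 ≈ 30.1 mm.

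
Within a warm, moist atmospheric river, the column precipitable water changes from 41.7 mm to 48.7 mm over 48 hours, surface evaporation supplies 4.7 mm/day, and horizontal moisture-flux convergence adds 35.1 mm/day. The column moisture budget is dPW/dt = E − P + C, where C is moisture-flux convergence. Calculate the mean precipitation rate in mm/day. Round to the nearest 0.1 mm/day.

P ≈ 36.3 mm/day

dPW/dt = (48.7 − 41.7) mm / (48/24 day) = +3.500 mm/day.
P = E + C − dPW/dt = 4.7 + (35.1) − (+3.500) = 36.3 mm/day.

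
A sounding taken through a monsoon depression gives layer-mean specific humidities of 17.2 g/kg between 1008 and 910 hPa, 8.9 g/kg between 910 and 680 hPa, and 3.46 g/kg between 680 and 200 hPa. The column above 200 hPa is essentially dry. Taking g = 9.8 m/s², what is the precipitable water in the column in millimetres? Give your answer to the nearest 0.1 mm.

Precipitable water is the column-integrated vapour mass per unit area: PW = (1/g) Σ q̄ Δp, with q in kg/kg and Δp in Pa (1 kg/m² of water = 1 mm).
Layer 1008–910 hPa: Δp = 98 hPa = 9800 Pa, q̄ = 0.0172 kg/kg → 0.0172 × 9800 / 9.8 = 17.20 mm
Layer 910–680 hPa: Δp = 230 hPa = 23000 Pa, q̄ = 0.0089 kg/kg → 0.0089 × 23000 / 9.8 = 20.89 mm
Layer 680–200 hPa: Δp = 480 hPa = 48000 Pa, q̄ = 0.00346 kg/kg → 0.00346 × 48000 / 9.8 = 16.95 mm
PW = 17.20 + 20.89 + 16.95 = 55.04 ≈ 55.0 mm.

PW ≈ 55.0 mm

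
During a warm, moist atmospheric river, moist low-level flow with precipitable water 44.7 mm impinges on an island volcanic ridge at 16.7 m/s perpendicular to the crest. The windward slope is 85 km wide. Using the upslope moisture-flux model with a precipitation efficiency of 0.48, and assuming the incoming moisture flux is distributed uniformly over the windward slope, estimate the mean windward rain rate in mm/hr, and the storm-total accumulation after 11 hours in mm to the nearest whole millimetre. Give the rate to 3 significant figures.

R ≈ 15.2 mm/hr; total ≈ 167 mm

Incoming column moisture flux per unit ridge length: F = V × PW = 16.7 × 44.7 = 746.49 mm·m/s.
Spread over the 85 km slope with efficiency ε = 0.48: R = ε·F/W = 0.48 × 746.49 / 85000 m = 4.215e-03 mm/s.
R = 4.215e-03 × 3600 = 15.2 mm/hr.
Over 11 h: total = 15.2 × 11 = 167.2 ≈ 167 mm.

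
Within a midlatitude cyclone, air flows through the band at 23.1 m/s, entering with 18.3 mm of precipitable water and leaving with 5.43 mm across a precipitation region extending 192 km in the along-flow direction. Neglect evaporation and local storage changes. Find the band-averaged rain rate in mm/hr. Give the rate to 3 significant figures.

R ≈ 5.57 mm/hr

Column moisture flux per unit crosswind length is F = V × PW.
Inflow: F_in = 23.1 × 18.3 = 422.73 mm·m/s
Outflow: F_out = 23.1 × 5.43 = 125.433 mm·m/s
Steady-state rate R = (F_in − F_out)/L = (422.73 − 125.433) / 192000 m = 1.548e-03 mm/s.
R = 1.548e-03 × 3600 = 5.57 mm/hr.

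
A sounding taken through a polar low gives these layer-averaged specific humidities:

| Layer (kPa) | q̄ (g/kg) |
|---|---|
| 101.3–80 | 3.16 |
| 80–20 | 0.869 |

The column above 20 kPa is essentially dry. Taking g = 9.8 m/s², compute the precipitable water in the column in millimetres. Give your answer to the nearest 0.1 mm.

Precipitable water is the column-integrated vapour mass per unit area: PW = (1/g) Σ q̄ Δp, with q in kg/kg and Δp in Pa (1 kg/m² of water = 1 mm).
Layer 101.3–80 kPa: Δp = 213 hPa = 21300 Pa, q̄ = 0.00316 kg/kg → 0.00316 × 21300 / 9.8 = 6.87 mm
Layer 80–20 kPa: Δp = 600 hPa = 60000 Pa, q̄ = 0.000869 kg/kg → 0.000869 × 60000 / 9.8 = 5.32 mm
PW = 6.87 + 5.32 = 12.19 ≈ 12.2 mm.

PW ≈ 12.2 mm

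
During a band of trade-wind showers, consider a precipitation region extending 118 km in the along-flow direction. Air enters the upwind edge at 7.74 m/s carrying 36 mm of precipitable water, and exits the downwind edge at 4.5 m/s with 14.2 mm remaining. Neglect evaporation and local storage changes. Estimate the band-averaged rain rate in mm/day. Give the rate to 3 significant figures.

Column moisture flux per unit crosswind length is F = V × PW.
Inflow: F_in = 7.74 × 36 = 278.64 mm·m/s
Outflow: F_out = 4.5 × 14.2 = 63.9 mm·m/s
Steady-state rate R = (F_in − F_out)/L = (278.64 − 63.9) / 118000 m = 1.820e-03 mm/s.
R = 1.820e-03 × 3600 × 24 = 157 mm/day.

R ≈ 157 mm/day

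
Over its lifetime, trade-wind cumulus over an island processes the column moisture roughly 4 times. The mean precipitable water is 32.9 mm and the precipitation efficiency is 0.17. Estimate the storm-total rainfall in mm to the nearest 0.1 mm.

Each cycle deposits ε × PW = 0.17 × 32.9 = 5.593 mm.
Over 4 cycles: 4 × 5.593 = 22.4 mm.

rainfall ≈ 22.4 mm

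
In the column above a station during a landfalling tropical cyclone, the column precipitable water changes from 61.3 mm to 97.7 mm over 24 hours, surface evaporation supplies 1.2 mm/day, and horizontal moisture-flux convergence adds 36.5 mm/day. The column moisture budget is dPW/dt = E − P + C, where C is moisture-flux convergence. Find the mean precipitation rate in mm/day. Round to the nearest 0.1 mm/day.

dPW/dt = (97.7 − 61.3) mm / (24/24 day) = +36.400 mm/day.
P = E + C − dPW/dt = 1.2 + (36.5) − (+36.400) = 1.3 mm/day.

P ≈ 1.3 mm/day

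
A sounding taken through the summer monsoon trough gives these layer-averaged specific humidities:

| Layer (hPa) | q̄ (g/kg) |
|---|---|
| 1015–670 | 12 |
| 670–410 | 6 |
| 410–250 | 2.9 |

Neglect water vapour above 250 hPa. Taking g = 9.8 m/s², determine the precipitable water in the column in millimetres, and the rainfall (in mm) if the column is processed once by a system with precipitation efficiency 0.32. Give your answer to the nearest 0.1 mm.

PW ≈ 62.9 mm; rainfall ≈ 20.1 mm

Precipitable water is the column-integrated vapour mass per unit area: PW = (1/g) Σ q̄ Δp, with q in kg/kg and Δp in Pa (1 kg/m² of water = 1 mm).
Layer 1015–670 hPa: Δp = 345 hPa = 34500 Pa, q̄ = 0.012 kg/kg → 0.012 × 34500 / 9.8 = 42.24 mm
Layer 670–410 hPa: Δp = 260 hPa = 26000 Pa, q̄ = 0.006 kg/kg → 0.006 × 26000 / 9.8 = 15.92 mm
Layer 410–250 hPa: Δp = 160 hPa = 16000 Pa, q̄ = 0.0029 kg/kg → 0.0029 × 16000 / 9.8 = 4.73 mm
PW = 42.24 + 15.92 + 4.73 = 62.89 ≈ 62.9 mm.
Rainfall = ε × PW = 0.32 × 62.9 = 20.1 mm.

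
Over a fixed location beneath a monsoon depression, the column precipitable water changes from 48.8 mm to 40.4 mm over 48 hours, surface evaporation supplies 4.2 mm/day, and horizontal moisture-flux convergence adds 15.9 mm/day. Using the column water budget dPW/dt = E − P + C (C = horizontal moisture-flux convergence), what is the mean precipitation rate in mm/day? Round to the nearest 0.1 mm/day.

P ≈ 24.3 mm/day

dPW/dt = (40.4 − 48.8) mm / (48/24 day) = -4.200 mm/day.
P = E + C − dPW/dt = 4.2 + (15.9) − (-4.200) = 24.3 mm/day.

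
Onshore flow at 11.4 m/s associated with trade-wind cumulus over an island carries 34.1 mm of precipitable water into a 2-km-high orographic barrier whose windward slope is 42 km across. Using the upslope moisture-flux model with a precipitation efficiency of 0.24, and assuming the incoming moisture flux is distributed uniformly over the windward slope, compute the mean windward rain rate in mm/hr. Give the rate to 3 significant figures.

R ≈ 8.00 mm/hr

Incoming column moisture flux per unit ridge length: F = V × PW = 11.4 × 34.1 = 388.74 mm·m/s.
Spread over the 42 km slope with efficiency ε = 0.24: R = ε·F/W = 0.24 × 388.74 / 42000 m = 2.221e-03 mm/s.
R = 2.221e-03 × 3600 = 8.00 mm/hr.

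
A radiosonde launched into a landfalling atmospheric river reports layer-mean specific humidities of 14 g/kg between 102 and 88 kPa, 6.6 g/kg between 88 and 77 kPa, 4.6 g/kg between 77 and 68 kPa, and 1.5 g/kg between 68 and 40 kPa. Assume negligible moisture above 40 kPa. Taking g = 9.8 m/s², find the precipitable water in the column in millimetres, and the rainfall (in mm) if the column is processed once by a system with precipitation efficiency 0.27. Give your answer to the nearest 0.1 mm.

Precipitable water is the column-integrated vapour mass per unit area: PW = (1/g) Σ q̄ Δp, with q in kg/kg and Δp in Pa (1 kg/m² of water = 1 mm).
Layer 102–88 kPa: Δp = 140 hPa = 14000 Pa, q̄ = 0.014 kg/kg → 0.014 × 14000 / 9.8 = 20.00 mm
Layer 88–77 kPa: Δp = 110 hPa = 11000 Pa, q̄ = 0.0066 kg/kg → 0.0066 × 11000 / 9.8 = 7.41 mm
Layer 77–68 kPa: Δp = 90 hPa = 9000 Pa, q̄ = 0.0046 kg/kg → 0.0046 × 9000 / 9.8 = 4.22 mm
Layer 68–40 kPa: Δp = 280 hPa = 28000 Pa, q̄ = 0.0015 kg/kg → 0.0015 × 28000 / 9.8 = 4.29 mm
PW = 20.00 + 7.41 + 4.22 + 4.29 = 35.92 ≈ 35.9 mm.
Rainfall = ε × PW = 0.27 × 35.9 = 9.7 mm.

PW ≈ 35.9 mm; rainfall ≈ 9.7 mm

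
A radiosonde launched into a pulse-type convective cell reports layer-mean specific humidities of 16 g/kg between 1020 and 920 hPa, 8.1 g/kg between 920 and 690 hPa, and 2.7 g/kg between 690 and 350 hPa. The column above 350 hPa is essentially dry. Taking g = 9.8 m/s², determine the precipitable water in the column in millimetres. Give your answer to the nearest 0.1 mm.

Precipitable water is the column-integrated vapour mass per unit area: PW = (1/g) Σ q̄ Δp, with q in kg/kg and Δp in Pa (1 kg/m² of water = 1 mm).
Layer 1020–920 hPa: Δp = 100 hPa = 10000 Pa, q̄ = 0.016 kg/kg → 0.016 × 10000 / 9.8 = 16.33 mm
Layer 920–690 hPa: Δp = 230 hPa = 23000 Pa, q̄ = 0.0081 kg/kg → 0.0081 × 23000 / 9.8 = 19.01 mm
Layer 690–350 hPa: Δp = 340 hPa = 34000 Pa, q̄ = 0.0027 kg/kg → 0.0027 × 34000 / 9.8 = 9.37 mm
PW = 16.33 + 19.01 + 9.37 = 44.71 ≈ 44.7 mm.

PW ≈ 44.7 mm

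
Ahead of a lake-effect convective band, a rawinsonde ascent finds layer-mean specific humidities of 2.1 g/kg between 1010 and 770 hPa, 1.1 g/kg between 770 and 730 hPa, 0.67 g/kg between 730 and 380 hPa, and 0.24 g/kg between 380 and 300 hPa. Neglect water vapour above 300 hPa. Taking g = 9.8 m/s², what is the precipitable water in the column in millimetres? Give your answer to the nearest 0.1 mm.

Precipitable water is the column-integrated vapour mass per unit area: PW = (1/g) Σ q̄ Δp, with q in kg/kg and Δp in Pa (1 kg/m² of water = 1 mm).
Layer 1010–770 hPa: Δp = 240 hPa = 24000 Pa, q̄ = 0.0021 kg/kg → 0.0021 × 24000 / 9.8 = 5.14 mm
Layer 770–730 hPa: Δp = 40 hPa = 4000 Pa, q̄ = 0.0011 kg/kg → 0.0011 × 4000 / 9.8 = 0.45 mm
Layer 730–380 hPa: Δp = 350 hPa = 35000 Pa, q̄ = 0.00067 kg/kg → 0.00067 × 35000 / 9.8 = 2.39 mm
Layer 380–300 hPa: Δp = 80 hPa = 8000 Pa, q̄ = 0.00024 kg/kg → 0.00024 × 8000 / 9.8 = 0.20 mm
PW = 5.14 + 0.45 + 2.39 + 0.20 = 8.18 ≈ 8.2 mm.

PW ≈ 8.2 mm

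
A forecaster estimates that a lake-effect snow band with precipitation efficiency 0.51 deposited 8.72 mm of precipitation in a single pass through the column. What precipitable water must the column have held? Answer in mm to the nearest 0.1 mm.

PW ≈ 17.1 mm

PW = precipitation / ε = 8.72 / 0.51 = 17.1 mm.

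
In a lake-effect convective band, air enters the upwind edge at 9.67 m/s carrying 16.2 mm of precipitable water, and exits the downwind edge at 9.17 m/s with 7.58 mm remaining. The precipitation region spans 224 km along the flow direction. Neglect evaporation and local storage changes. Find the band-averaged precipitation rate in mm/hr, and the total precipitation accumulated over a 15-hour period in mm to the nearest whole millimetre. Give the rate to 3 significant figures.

Column moisture flux per unit crosswind length is F = V × PW.
Inflow: F_in = 9.67 × 16.2 = 156.654 mm·m/s
Outflow: F_out = 9.17 × 7.58 = 69.5086 mm·m/s
Steady-state rate R = (F_in − F_out)/L = (156.654 − 69.5086) / 224000 m = 3.890e-04 mm/s.
R = 3.890e-04 × 3600 = 1.40 mm/hr.
Over 15 h: total = 1.40 × 15 = 21 mm.

R ≈ 1.40 mm/hr; total ≈ 21 mm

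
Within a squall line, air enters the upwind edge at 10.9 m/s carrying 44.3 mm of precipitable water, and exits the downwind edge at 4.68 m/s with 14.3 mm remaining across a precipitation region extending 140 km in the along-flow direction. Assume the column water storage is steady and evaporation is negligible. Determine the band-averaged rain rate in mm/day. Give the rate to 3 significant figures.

R ≈ 257 mm/day

Column moisture flux per unit crosswind length is F = V × PW.
Inflow: F_in = 10.9 × 44.3 = 482.87 mm·m/s
Outflow: F_out = 4.68 × 14.3 = 66.924 mm·m/s
Steady-state rate R = (F_in − F_out)/L = (482.87 − 66.924) / 140000 m = 2.971e-03 mm/s.
R = 2.971e-03 × 3600 × 24 = 257 mm/day.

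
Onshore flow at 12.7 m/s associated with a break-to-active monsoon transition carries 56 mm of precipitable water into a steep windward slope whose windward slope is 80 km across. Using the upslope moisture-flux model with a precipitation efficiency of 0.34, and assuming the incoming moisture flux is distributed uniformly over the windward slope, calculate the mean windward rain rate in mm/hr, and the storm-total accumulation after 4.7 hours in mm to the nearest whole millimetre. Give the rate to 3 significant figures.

R ≈ 10.9 mm/hr; total ≈ 51 mm

Incoming column moisture flux per unit ridge length: F = V × PW = 12.7 × 56 = 711.2 mm·m/s.
Spread over the 80 km slope with efficiency ε = 0.34: R = ε·F/W = 0.34 × 711.2 / 80000 m = 3.023e-03 mm/s.
R = 3.023e-03 × 3600 = 10.9 mm/hr.
Over 4.7 h: total = 10.9 × 4.7 = 51.23 ≈ 51 mm.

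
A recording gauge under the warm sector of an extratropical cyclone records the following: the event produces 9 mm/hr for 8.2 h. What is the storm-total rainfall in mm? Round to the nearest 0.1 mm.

Total = Σ Rᵢ Δtᵢ = 9 × 8.2
      = 73.8 = 73.8 mm.

total ≈ 73.8 mm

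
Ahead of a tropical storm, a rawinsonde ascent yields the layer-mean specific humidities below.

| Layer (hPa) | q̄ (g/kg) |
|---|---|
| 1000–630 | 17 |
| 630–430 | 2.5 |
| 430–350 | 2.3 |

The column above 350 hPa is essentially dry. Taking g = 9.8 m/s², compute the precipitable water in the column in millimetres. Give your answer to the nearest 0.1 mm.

Precipitable water is the column-integrated vapour mass per unit area: PW = (1/g) Σ q̄ Δp, with q in kg/kg and Δp in Pa (1 kg/m² of water = 1 mm).
Layer 1000–630 hPa: Δp = 370 hPa = 37000 Pa, q̄ = 0.017 kg/kg → 0.017 × 37000 / 9.8 = 64.18 mm
Layer 630–430 hPa: Δp = 200 hPa = 20000 Pa, q̄ = 0.0025 kg/kg → 0.0025 × 20000 / 9.8 = 5.10 mm
Layer 430–350 hPa: Δp = 80 hPa = 8000 Pa, q̄ = 0.0023 kg/kg → 0.0023 × 8000 / 9.8 = 1.88 mm
PW = 64.18 + 5.10 + 1.88 = 71.16 ≈ 71.2 mm.

PW ≈ 71.2 mm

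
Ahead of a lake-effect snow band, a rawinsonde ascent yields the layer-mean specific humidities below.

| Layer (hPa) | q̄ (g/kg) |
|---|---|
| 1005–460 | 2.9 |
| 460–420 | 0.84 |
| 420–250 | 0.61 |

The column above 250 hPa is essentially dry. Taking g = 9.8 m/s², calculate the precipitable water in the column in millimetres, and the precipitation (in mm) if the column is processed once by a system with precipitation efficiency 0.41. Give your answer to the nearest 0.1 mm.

PW ≈ 17.5 mm; precipitation ≈ 7.2 mm

Precipitable water is the column-integrated vapour mass per unit area: PW = (1/g) Σ q̄ Δp, with q in kg/kg and Δp in Pa (1 kg/m² of water = 1 mm).
Layer 1005–460 hPa: Δp = 545 hPa = 54500 Pa, q̄ = 0.0029 kg/kg → 0.0029 × 54500 / 9.8 = 16.13 mm
Layer 460–420 hPa: Δp = 40 hPa = 4000 Pa, q̄ = 0.00084 kg/kg → 0.00084 × 4000 / 9.8 = 0.34 mm
Layer 420–250 hPa: Δp = 170 hPa = 17000 Pa, q̄ = 0.00061 kg/kg → 0.00061 × 17000 / 9.8 = 1.06 mm
PW = 16.13 + 0.34 + 1.06 = 17.53 ≈ 17.5 mm.
Precipitation = ε × PW = 0.41 × 17.5 = 7.2 mm.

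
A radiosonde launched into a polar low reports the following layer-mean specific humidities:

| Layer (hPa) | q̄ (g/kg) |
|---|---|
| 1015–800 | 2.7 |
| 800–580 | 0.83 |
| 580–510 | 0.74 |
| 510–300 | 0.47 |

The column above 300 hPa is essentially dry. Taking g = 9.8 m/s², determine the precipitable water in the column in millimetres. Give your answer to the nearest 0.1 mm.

PW ≈ 9.3 mm

Precipitable water is the column-integrated vapour mass per unit area: PW = (1/g) Σ q̄ Δp, with q in kg/kg and Δp in Pa (1 kg/m² of water = 1 mm).
Layer 1015–800 hPa: Δp = 215 hPa = 21500 Pa, q̄ = 0.0027 kg/kg → 0.0027 × 21500 / 9.8 = 5.92 mm
Layer 800–580 hPa: Δp = 220 hPa = 22000 Pa, q̄ = 0.00083 kg/kg → 0.00083 × 22000 / 9.8 = 1.86 mm
Layer 580–510 hPa: Δp = 70 hPa = 7000 Pa, q̄ = 0.00074 kg/kg → 0.00074 × 7000 / 9.8 = 0.53 mm
Layer 510–300 hPa: Δp = 210 hPa = 21000 Pa, q̄ = 0.00047 kg/kg → 0.00047 × 21000 / 9.8 = 1.01 mm
PW = 5.92 + 1.86 + 0.53 + 1.01 = 9.32 ≈ 9.3 mm.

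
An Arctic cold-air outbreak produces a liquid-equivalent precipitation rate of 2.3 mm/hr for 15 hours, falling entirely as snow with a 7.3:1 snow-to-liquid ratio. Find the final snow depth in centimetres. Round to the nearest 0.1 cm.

snow depth ≈ 25.2 cm

Liquid-equivalent depth = 2.3 × 15 = 34.5 mm.
Snow depth = 34.5 mm × 7.3 = 251.85 mm = 25.2 cm.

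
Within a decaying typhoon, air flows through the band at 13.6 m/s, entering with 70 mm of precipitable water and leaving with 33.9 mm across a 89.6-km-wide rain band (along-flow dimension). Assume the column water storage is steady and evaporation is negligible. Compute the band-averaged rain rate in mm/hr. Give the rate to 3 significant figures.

Column moisture flux per unit crosswind length is F = V × PW.
Inflow: F_in = 13.6 × 70 = 952 mm·m/s
Outflow: F_out = 13.6 × 33.9 = 461.04 mm·m/s
Steady-state rate R = (F_in − F_out)/L = (952 − 461.04) / 89600 m = 5.479e-03 mm/s.
R = 5.479e-03 × 3600 = 19.7 mm/hr.

R ≈ 19.7 mm/hr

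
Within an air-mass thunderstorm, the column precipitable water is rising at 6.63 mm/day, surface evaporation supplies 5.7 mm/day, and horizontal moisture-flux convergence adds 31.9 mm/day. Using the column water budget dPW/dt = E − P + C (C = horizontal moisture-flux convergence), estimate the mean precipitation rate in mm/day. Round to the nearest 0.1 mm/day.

P ≈ 31.0 mm/day

dPW/dt = +6.63 mm/day.
P = E + C − dPW/dt = 5.7 + (31.9) − (+6.63) = 31.0 mm/day.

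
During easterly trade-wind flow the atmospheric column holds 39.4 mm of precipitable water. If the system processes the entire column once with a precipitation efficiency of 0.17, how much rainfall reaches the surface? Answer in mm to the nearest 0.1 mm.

Rainfall = ε × PW = 0.17 × 39.4 = 6.7 mm.

rainfall ≈ 6.7 mm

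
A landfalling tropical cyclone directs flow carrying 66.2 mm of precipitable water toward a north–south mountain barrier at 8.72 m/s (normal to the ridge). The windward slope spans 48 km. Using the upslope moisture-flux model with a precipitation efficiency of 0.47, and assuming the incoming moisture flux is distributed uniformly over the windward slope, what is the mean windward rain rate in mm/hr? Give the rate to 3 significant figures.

Incoming column moisture flux per unit ridge length: F = V × PW = 8.72 × 66.2 = 577.264 mm·m/s.
Spread over the 48 km slope with efficiency ε = 0.47: R = ε·F/W = 0.47 × 577.264 / 48000 m = 5.652e-03 mm/s.
R = 5.652e-03 × 3600 = 20.3 mm/hr.

R ≈ 20.3 mm/hr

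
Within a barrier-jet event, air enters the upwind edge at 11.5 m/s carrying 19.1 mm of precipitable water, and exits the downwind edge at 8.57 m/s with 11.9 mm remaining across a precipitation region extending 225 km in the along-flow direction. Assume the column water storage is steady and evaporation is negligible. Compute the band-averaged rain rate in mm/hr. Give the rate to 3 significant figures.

R ≈ 1.88 mm/hr

Column moisture flux per unit crosswind length is F = V × PW.
Inflow: F_in = 11.5 × 19.1 = 219.65 mm·m/s
Outflow: F_out = 8.57 × 11.9 = 101.983 mm·m/s
Steady-state rate R = (F_in − F_out)/L = (219.65 − 101.983) / 225000 m = 5.230e-04 mm/s.
R = 5.230e-04 × 3600 = 1.88 mm/hr.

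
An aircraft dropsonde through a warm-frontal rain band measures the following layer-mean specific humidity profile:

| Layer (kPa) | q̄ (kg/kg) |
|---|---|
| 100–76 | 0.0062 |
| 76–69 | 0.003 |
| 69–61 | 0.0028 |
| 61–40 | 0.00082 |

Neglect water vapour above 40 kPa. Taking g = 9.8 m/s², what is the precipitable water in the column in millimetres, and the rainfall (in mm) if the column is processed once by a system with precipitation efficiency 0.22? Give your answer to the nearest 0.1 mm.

PW ≈ 21.4 mm; rainfall ≈ 4.7 mm

Precipitable water is the column-integrated vapour mass per unit area: PW = (1/g) Σ q̄ Δp, with q in kg/kg and Δp in Pa (1 kg/m² of water = 1 mm).
Layer 100–76 kPa: Δp = 240 hPa = 24000 Pa, q̄ = 0.0062 kg/kg → 0.0062 × 24000 / 9.8 = 15.18 mm
Layer 76–69 kPa: Δp = 70 hPa = 7000 Pa, q̄ = 0.003 kg/kg → 0.003 × 7000 / 9.8 = 2.14 mm
Layer 69–61 kPa: Δp = 80 hPa = 8000 Pa, q̄ = 0.0028 kg/kg → 0.0028 × 8000 / 9.8 = 2.29 mm
Layer 61–40 kPa: Δp = 210 hPa = 21000 Pa, q̄ = 0.00082 kg/kg → 0.00082 × 21000 / 9.8 = 1.76 mm
PW = 15.18 + 2.14 + 2.29 + 1.76 = 21.37 ≈ 21.4 mm.
Rainfall = ε × PW = 0.22 × 21.4 = 4.7 mm.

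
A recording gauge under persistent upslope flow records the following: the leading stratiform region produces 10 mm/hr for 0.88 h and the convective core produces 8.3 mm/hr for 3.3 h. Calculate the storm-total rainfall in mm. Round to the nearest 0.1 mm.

total ≈ 36.2 mm

Total = Σ Rᵢ Δtᵢ = 10 × 0.88 + 8.3 × 3.3
      = 8.8 + 27.39 = 36.2 mm.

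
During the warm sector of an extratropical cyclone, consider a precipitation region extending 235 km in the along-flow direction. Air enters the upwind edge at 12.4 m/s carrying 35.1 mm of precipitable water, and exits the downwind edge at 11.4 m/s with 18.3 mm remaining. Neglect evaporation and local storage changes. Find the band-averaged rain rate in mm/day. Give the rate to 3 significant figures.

Column moisture flux per unit crosswind length is F = V × PW.
Inflow: F_in = 12.4 × 35.1 = 435.24 mm·m/s
Outflow: F_out = 11.4 × 18.3 = 208.62 mm·m/s
Steady-state rate R = (F_in − F_out)/L = (435.24 − 208.62) / 235000 m = 9.643e-04 mm/s.
R = 9.643e-04 × 3600 × 24 = 83.3 mm/day.

R ≈ 83.3 mm/day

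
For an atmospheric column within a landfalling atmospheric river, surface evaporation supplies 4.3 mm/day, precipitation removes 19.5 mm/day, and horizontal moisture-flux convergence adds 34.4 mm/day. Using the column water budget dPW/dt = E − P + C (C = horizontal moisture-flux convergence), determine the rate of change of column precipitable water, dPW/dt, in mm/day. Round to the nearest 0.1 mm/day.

dPW/dt ≈ 19.2 mm/day

dPW/dt = E − P + C = 4.3 − 19.5 + (34.4) = 19.2 mm/day.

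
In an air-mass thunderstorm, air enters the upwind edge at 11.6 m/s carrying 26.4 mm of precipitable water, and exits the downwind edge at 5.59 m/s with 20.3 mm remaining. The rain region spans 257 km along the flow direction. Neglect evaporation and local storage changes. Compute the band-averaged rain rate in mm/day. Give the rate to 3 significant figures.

R ≈ 64.8 mm/day

Column moisture flux per unit crosswind length is F = V × PW.
Inflow: F_in = 11.6 × 26.4 = 306.24 mm·m/s
Outflow: F_out = 5.59 × 20.3 = 113.477 mm·m/s
Steady-state rate R = (F_in − F_out)/L = (306.24 − 113.477) / 257000 m = 7.501e-04 mm/s.
R = 7.501e-04 × 3600 × 24 = 64.8 mm/day.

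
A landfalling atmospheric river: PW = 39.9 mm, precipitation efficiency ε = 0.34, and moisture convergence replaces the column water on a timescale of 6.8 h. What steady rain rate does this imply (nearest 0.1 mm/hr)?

Each overturning extracts ε × PW = 0.34 × 39.9 = 13.566 mm.
Rate = ε·PW / τ = 13.566 / 6.8 h = 2.0 mm/hr.

R ≈ 2.0 mm/hr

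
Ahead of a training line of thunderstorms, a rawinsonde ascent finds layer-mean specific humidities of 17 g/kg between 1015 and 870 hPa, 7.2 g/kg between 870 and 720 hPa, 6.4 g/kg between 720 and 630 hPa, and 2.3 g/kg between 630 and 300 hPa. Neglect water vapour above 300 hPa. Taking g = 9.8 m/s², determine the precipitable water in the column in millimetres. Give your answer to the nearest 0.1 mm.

Precipitable water is the column-integrated vapour mass per unit area: PW = (1/g) Σ q̄ Δp, with q in kg/kg and Δp in Pa (1 kg/m² of water = 1 mm).
Layer 1015–870 hPa: Δp = 145 hPa = 14500 Pa, q̄ = 0.017 kg/kg → 0.017 × 14500 / 9.8 = 25.15 mm
Layer 870–720 hPa: Δp = 150 hPa = 15000 Pa, q̄ = 0.0072 kg/kg → 0.0072 × 15000 / 9.8 = 11.02 mm
Layer 720–630 hPa: Δp = 90 hPa = 9000 Pa, q̄ = 0.0064 kg/kg → 0.0064 × 9000 / 9.8 = 5.88 mm
Layer 630–300 hPa: Δp = 330 hPa = 33000 Pa, q̄ = 0.0023 kg/kg → 0.0023 × 33000 / 9.8 = 7.74 mm
PW = 25.15 + 11.02 + 5.88 + 7.74 = 49.79 ≈ 49.8 mm.

PW ≈ 49.8 mm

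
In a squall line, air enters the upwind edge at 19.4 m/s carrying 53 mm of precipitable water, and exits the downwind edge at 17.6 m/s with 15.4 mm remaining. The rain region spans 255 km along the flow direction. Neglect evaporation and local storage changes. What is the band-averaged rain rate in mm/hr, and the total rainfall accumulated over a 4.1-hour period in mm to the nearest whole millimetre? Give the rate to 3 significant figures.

R ≈ 10.7 mm/hr; total ≈ 44 mm

Column moisture flux per unit crosswind length is F = V × PW.
Inflow: F_in = 19.4 × 53 = 1028.2 mm·m/s
Outflow: F_out = 17.6 × 15.4 = 271.04 mm·m/s
Steady-state rate R = (F_in − F_out)/L = (1028.2 − 271.04) / 255000 m = 2.969e-03 mm/s.
R = 2.969e-03 × 3600 = 10.7 mm/hr.
Over 4.1 h: total = 10.7 × 4.1 = 43.87 ≈ 44 mm.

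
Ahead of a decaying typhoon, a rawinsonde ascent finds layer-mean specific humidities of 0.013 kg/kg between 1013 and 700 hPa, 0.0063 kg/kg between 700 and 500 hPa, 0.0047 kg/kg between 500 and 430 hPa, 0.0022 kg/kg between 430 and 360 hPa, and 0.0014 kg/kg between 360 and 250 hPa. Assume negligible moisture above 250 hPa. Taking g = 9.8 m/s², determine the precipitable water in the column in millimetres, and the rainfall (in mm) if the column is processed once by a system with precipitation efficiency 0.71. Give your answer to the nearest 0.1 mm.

PW ≈ 60.9 mm; rainfall ≈ 43.2 mm

Precipitable water is the column-integrated vapour mass per unit area: PW = (1/g) Σ q̄ Δp, with q in kg/kg and Δp in Pa (1 kg/m² of water = 1 mm).
Layer 1013–700 hPa: Δp = 313 hPa = 31300 Pa, q̄ = 0.013 kg/kg → 0.013 × 31300 / 9.8 = 41.52 mm
Layer 700–500 hPa: Δp = 200 hPa = 20000 Pa, q̄ = 0.0063 kg/kg → 0.0063 × 20000 / 9.8 = 12.86 mm
Layer 500–430 hPa: Δp = 70 hPa = 7000 Pa, q̄ = 0.0047 kg/kg → 0.0047 × 7000 / 9.8 = 3.36 mm
Layer 430–360 hPa: Δp = 70 hPa = 7000 Pa, q̄ = 0.0022 kg/kg → 0.0022 × 7000 / 9.8 = 1.57 mm
Layer 360–250 hPa: Δp = 110 hPa = 11000 Pa, q̄ = 0.0014 kg/kg → 0.0014 × 11000 / 9.8 = 1.57 mm
PW = 41.52 + 12.86 + 3.36 + 1.57 + 1.57 = 60.88 ≈ 60.9 mm.
Rainfall = ε × PW = 0.71 × 60.9 = 43.2 mm.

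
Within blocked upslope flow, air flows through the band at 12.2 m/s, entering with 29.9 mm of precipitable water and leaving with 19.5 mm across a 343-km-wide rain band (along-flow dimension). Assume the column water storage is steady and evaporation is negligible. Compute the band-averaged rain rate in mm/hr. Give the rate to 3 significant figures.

R ≈ 1.33 mm/hr

Column moisture flux per unit crosswind length is F = V × PW.
Inflow: F_in = 12.2 × 29.9 = 364.78 mm·m/s
Outflow: F_out = 12.2 × 19.5 = 237.9 mm·m/s
Steady-state rate R = (F_in − F_out)/L = (364.78 − 237.9) / 343000 m = 3.699e-04 mm/s.
R = 3.699e-04 × 3600 = 1.33 mm/hr.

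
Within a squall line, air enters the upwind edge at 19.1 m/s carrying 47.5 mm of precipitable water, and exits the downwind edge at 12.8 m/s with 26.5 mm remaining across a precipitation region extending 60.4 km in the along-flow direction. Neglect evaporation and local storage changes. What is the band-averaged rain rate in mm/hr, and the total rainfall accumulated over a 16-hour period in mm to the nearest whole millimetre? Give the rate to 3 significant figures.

Column moisture flux per unit crosswind length is F = V × PW.
Inflow: F_in = 19.1 × 47.5 = 907.25 mm·m/s
Outflow: F_out = 12.8 × 26.5 = 339.2 mm·m/s
Steady-state rate R = (F_in − F_out)/L = (907.25 − 339.2) / 60400 m = 9.405e-03 mm/s.
R = 9.405e-03 × 3600 = 33.9 mm/hr.
Over 16 h: total = 33.9 × 16 = 542.4 ≈ 542 mm.

R ≈ 33.9 mm/hr; total ≈ 542 mm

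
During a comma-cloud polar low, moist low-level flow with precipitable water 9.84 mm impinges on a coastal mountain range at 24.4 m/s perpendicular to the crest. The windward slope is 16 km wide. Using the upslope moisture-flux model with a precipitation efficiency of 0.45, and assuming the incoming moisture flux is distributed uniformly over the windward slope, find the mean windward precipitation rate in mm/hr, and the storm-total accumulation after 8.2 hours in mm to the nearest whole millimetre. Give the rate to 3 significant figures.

Incoming column moisture flux per unit ridge length: F = V × PW = 24.4 × 9.84 = 240.096 mm·m/s.
Spread over the 16 km slope with efficiency ε = 0.45: R = ε·F/W = 0.45 × 240.096 / 16000 m = 6.753e-03 mm/s.
R = 6.753e-03 × 3600 = 24.3 mm/hr.
Over 8.2 h: total = 24.3 × 8.2 = 199.26 ≈ 199 mm.

R ≈ 24.3 mm/hr; total ≈ 199 mm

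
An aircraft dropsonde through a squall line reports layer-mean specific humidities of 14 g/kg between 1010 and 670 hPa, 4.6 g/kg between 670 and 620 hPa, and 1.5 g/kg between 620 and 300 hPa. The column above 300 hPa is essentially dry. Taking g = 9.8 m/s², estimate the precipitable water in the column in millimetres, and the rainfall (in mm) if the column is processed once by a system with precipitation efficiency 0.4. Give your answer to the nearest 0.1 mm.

PW ≈ 55.8 mm; rainfall ≈ 22.3 mm

Precipitable water is the column-integrated vapour mass per unit area: PW = (1/g) Σ q̄ Δp, with q in kg/kg and Δp in Pa (1 kg/m² of water = 1 mm).
Layer 1010–670 hPa: Δp = 340 hPa = 34000 Pa, q̄ = 0.014 kg/kg → 0.014 × 34000 / 9.8 = 48.57 mm
Layer 670–620 hPa: Δp = 50 hPa = 5000 Pa, q̄ = 0.0046 kg/kg → 0.0046 × 5000 / 9.8 = 2.35 mm
Layer 620–300 hPa: Δp = 320 hPa = 32000 Pa, q̄ = 0.0015 kg/kg → 0.0015 × 32000 / 9.8 = 4.90 mm
PW = 48.57 + 2.35 + 4.90 = 55.82 ≈ 55.8 mm.
Rainfall = ε × PW = 0.4 × 55.8 = 22.3 mm.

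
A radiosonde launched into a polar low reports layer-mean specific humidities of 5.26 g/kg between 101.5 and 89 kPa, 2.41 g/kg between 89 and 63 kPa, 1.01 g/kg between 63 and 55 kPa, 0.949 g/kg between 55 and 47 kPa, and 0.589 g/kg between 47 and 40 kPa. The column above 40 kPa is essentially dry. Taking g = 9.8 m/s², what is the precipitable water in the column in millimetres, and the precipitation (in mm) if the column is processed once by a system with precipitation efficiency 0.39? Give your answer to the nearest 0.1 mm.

Precipitable water is the column-integrated vapour mass per unit area: PW = (1/g) Σ q̄ Δp, with q in kg/kg and Δp in Pa (1 kg/m² of water = 1 mm).
Layer 101.5–89 kPa: Δp = 125 hPa = 12500 Pa, q̄ = 0.00526 kg/kg → 0.00526 × 12500 / 9.8 = 6.71 mm
Layer 89–63 kPa: Δp = 260 hPa = 26000 Pa, q̄ = 0.00241 kg/kg → 0.00241 × 26000 / 9.8 = 6.39 mm
Layer 63–55 kPa: Δp = 80 hPa = 8000 Pa, q̄ = 0.00101 kg/kg → 0.00101 × 8000 / 9.8 = 0.82 mm
Layer 55–47 kPa: Δp = 80 hPa = 8000 Pa, q̄ = 0.000949 kg/kg → 0.000949 × 8000 / 9.8 = 0.77 mm
Layer 47–40 kPa: Δp = 70 hPa = 7000 Pa, q̄ = 0.000589 kg/kg → 0.000589 × 7000 / 9.8 = 0.42 mm
PW = 6.71 + 6.39 + 0.82 + 0.77 + 0.42 = 15.11 ≈ 15.1 mm.
Precipitation = ε × PW = 0.39 × 15.1 = 5.9 mm.

PW ≈ 15.1 mm; precipitation ≈ 5.9 mm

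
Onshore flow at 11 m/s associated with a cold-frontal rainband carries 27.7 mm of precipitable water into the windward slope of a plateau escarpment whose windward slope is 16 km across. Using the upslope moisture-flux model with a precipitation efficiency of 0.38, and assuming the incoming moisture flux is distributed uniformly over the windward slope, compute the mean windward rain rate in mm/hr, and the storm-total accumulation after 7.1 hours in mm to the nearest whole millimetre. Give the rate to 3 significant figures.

Incoming column moisture flux per unit ridge length: F = V × PW = 11 × 27.7 = 304.7 mm·m/s.
Spread over the 16 km slope with efficiency ε = 0.38: R = ε·F/W = 0.38 × 304.7 / 16000 m = 7.237e-03 mm/s.
R = 7.237e-03 × 3600 = 26.1 mm/hr.
Over 7.1 h: total = 26.1 × 7.1 = 185.31 ≈ 185 mm.

R ≈ 26.1 mm/hr; total ≈ 185 mm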